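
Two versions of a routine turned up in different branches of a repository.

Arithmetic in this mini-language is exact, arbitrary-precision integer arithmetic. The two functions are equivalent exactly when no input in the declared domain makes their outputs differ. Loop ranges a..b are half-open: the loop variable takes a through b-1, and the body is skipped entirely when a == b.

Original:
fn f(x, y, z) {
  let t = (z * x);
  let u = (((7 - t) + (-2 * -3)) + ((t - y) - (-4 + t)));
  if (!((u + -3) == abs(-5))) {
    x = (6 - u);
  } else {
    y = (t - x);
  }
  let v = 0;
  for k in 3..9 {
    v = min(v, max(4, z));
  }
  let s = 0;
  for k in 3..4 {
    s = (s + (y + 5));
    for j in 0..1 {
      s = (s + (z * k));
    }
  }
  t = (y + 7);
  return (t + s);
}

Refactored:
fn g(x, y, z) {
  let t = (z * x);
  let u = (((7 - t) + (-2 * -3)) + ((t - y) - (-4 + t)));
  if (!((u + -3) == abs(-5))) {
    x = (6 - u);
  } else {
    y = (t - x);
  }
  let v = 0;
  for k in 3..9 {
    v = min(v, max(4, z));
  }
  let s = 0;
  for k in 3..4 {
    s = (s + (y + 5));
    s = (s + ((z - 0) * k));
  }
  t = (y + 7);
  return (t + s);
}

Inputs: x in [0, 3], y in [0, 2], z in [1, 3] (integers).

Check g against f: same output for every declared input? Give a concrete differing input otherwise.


Reading the diff, among the changes: constant usage differs; also loop structure differs; also arithmetic usage differs; also local variable names differ; also statement counts differ.
Spot check at x=2, y=0, z=1 — f: t=2, then u=15, then (!((u + -3) == abs(-5))) is true, then x=-9, then v=0, then (k=3), then v=0, then (k=4), then v=0, then (k=5), then v=0, then (k=6), then v=0, then (k=7), then v=0, then (k=8), then v=0, then s=0, then (k=3), then s=5, then (j=0), then s=8, then t=7, then returns 15. g: t=2, then u=15, then (!((u + -3) == abs(-5))) is true, then x=-9, then v=0, then (k=3), then v=0, then (k=4), then v=0, then (k=5), then v=0, then (k=6), then v=0, then (k=7), then v=0, then (k=8), then v=0, then s=0, then (k=3), then s=5, then s=8, then t=7, then returns 15. Both give 15.
Across all 36 domain points the two functions coincide.
verdict: equivalent


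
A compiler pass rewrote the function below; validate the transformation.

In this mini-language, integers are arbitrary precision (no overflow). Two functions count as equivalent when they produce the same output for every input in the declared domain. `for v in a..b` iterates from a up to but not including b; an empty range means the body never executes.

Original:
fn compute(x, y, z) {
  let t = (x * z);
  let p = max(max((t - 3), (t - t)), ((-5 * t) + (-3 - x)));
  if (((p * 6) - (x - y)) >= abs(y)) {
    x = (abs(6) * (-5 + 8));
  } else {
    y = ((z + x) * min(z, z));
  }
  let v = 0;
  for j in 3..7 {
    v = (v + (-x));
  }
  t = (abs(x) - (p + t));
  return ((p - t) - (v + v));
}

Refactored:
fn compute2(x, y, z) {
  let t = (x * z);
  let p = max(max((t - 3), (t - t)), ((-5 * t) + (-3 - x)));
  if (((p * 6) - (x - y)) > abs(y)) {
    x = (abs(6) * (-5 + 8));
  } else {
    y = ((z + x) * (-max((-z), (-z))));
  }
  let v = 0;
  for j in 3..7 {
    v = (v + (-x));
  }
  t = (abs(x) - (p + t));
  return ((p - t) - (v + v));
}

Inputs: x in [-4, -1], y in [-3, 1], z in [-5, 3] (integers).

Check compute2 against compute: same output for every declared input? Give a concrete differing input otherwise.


Input x=-2, y=-1, z=-1: 128 from compute versus -16 from compute2.
verdict: not equivalent; witness: x=-2, y=-1, z=-1


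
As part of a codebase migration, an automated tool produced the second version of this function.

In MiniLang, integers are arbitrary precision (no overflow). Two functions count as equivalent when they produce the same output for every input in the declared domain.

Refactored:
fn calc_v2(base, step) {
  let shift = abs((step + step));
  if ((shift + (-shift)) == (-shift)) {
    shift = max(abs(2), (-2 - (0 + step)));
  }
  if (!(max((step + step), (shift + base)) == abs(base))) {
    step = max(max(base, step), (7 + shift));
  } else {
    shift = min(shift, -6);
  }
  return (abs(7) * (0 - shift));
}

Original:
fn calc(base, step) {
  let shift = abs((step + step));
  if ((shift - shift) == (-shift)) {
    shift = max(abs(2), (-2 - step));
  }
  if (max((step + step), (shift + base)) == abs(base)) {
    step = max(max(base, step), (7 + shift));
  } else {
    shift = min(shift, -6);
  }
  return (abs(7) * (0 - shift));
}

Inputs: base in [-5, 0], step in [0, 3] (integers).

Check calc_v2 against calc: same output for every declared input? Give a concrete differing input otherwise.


These are not equivalent — on base=-5, step=0 the outputs split (42 vs -14).
calc: shift becomes 0; next ((shift - shift) == (-shift)) evaluates to true; next shift becomes 2; next (max((step + step), (shift + base)) == abs(base)) evaluates to false; next shift becomes -6; next final value 42
calc_v2: shift becomes 0; next ((shift + (-shift)) == (-shift)) evaluates to true; next shift becomes 2; next (!(max((step + step), (shift + base)) == abs(base))) evaluates to true; next step becomes 9; next final value -14
verdict: not equivalent; witness: base=-5, step=0


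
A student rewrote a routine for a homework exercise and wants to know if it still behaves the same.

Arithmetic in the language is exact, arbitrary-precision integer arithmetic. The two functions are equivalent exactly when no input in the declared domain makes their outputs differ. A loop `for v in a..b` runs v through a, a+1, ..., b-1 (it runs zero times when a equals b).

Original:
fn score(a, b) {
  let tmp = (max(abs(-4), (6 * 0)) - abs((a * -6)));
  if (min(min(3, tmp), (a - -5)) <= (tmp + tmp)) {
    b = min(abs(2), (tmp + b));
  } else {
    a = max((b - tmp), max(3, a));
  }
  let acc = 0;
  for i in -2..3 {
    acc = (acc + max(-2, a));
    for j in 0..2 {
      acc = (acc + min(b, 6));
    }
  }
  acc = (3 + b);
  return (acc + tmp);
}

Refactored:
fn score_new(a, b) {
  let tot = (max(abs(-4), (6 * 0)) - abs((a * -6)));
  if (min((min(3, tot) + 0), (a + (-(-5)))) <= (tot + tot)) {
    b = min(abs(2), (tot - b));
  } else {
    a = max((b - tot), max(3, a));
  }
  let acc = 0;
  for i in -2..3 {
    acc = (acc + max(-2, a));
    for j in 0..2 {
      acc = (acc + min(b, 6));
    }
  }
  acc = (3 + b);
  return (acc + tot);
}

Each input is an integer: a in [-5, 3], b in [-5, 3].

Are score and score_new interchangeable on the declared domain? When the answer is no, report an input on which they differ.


These are not equivalent — on a=0, b=-5 the outputs split (6 vs 9).
score: tmp := 4 | (min(min(3, tmp), (a - -5)) <= (tmp + tmp)): true | b := -1 | acc := 0 | iter i=-2: | acc := 0 | iter j=0: | acc := -1 | iter j=1: | acc := -2 | iter i=-1: | acc := -2 | iter j=0: | acc := -3 | iter j=1: | acc := -4 | iter i=0: | acc := -4 | iter j=0: | acc := -5 | iter j=1: | acc := -6 | iter i=1: | acc := -6 | iter j=0: | acc := -7 | iter j=1: | acc := -8 | iter i=2: | acc := -8 | iter j=0: | acc := -9 | iter j=1: | acc := -10 | acc := 2 | result 6
score_new: tot := 4 | (min((min(3, tot) + 0), (a + (-(-5)))) <= (tot + tot)): true | b := 2 | acc := 0 | iter i=-2: | acc := 0 | iter j=0: | acc := 2 | iter j=1: | acc := 4 | iter i=-1: | acc := 4 | iter j=0: | acc := 6 | iter j=1: | acc := 8 | iter i=0: | acc := 8 | iter j=0: | acc := 10 | iter j=1: | acc := 12 | iter i=1: | acc := 12 | iter j=0: | acc := 14 | iter j=1: | acc := 16 | iter i=2: | acc := 16 | iter j=0: | acc := 18 | iter j=1: | acc := 20 | acc := 5 | result 9
verdict: not equivalent; witness: a=0, b=-5


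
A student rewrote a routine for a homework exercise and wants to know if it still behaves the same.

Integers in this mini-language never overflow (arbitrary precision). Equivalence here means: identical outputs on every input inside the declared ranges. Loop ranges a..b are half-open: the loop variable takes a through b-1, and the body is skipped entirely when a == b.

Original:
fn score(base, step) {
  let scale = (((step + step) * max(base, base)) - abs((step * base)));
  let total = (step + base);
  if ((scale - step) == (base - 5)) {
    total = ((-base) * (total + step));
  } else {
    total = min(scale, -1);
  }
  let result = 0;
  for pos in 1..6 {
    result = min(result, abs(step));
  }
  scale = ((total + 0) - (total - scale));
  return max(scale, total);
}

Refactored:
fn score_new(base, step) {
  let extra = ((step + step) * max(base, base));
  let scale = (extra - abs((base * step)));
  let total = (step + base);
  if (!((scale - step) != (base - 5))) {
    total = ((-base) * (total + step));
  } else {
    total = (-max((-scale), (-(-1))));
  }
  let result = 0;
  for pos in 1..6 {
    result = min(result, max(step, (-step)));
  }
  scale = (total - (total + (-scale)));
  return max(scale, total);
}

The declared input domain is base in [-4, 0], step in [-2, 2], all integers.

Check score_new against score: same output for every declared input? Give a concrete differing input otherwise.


Behavior is preserved: although constant usage differs, and statement counts differ, and local variable names differ, and min/max/abs usage differs, and boolean connective usage differs, and comparison usage differs, and arithmetic usage differs, the outputs never diverge.
Tracing base=-2, step=-2: score: scale=4, then total=-4, then ((scale - step) == (base - 5)) is false, then total=-1, then result=0, then (pos=1), then result=0, then (pos=2), then result=0, then (pos=3), then result=0, then (pos=4), then result=0, then (pos=5), then result=0, then scale=4, then returns 4 | score_new: extra=8, then scale=4, then total=-4, then (!((scale - step) != (base - 5))) is false, then total=-1, then result=0, then (pos=1), then result=0, then (pos=2), then result=0, then (pos=3), then result=0, then (pos=4), then result=0, then (pos=5), then result=0, then scale=4, then returns 4 — matching result 4.
An exhaustive pass over the 25 declared inputs shows identical outputs.
verdict: equivalent


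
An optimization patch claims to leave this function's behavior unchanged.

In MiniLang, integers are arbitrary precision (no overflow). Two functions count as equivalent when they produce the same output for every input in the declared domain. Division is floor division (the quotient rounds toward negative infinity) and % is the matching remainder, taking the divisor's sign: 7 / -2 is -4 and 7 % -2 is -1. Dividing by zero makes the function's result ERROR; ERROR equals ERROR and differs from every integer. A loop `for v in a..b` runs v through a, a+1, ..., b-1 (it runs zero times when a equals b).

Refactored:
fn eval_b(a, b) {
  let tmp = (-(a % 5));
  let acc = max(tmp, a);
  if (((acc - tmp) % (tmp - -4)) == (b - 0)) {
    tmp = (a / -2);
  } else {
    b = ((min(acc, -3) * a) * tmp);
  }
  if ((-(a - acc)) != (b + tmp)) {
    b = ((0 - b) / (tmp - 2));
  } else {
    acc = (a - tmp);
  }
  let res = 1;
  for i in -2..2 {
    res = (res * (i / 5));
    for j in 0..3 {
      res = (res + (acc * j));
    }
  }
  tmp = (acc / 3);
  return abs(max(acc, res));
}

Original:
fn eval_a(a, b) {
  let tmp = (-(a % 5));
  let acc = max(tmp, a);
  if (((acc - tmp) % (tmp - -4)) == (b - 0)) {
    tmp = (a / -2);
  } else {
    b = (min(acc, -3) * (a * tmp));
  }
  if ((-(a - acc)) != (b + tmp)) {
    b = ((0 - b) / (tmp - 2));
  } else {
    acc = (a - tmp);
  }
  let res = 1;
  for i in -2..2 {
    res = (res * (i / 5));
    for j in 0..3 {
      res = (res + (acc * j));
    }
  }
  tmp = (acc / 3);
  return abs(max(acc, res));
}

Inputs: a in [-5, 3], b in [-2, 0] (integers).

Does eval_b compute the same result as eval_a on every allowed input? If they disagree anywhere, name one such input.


Reading the diff, among the changes: same computation, different form.
One worked example (a=3, b=-1) — eval_a: tmp = -3; acc = 3; (((acc - tmp) % (tmp - -4)) == (b - 0)) -> false; b = 27; ((-(a - acc)) != (b + tmp)) -> true; b = 5; res = 1; [i=-2]; res = -1; [j=0]; res = -1; [j=1]; res = 2; [j=2]; res = 8; [i=-1]; res = -8; [j=0]; res = -8; [j=1]; res = -5; [j=2]; res = 1; [i=0]; res = 0; [j=0]; res = 0; [j=1]; res = 3; [j=2]; res = 9; [i=1]; res = 0; [j=0]; res = 0; [j=1]; res = 3; [j=2]; res = 9; tmp = 1; return 9; eval_b: tmp = -3; acc = 3; (((acc - tmp) % (tmp - -4)) == (b - 0)) -> false; b = 27; ((-(a - acc)) != (b + tmp)) -> true; b = 5; res = 1; [i=-2]; res = -1; [j=0]; res = -1; [j=1]; res = 2; [j=2]; res = 8; [i=-1]; res = -8; [j=0]; res = -8; [j=1]; res = -5; [j=2]; res = 1; [i=0]; res = 0; [j=0]; res = 0; [j=1]; res = 3; [j=2]; res = 9; [i=1]; res = 0; [j=0]; res = 0; [j=1]; res = 3; [j=2]; res = 9; tmp = 1; return 9; agreement on 9.
Every one of the 27 inputs gives matching results.
verdict: equivalent


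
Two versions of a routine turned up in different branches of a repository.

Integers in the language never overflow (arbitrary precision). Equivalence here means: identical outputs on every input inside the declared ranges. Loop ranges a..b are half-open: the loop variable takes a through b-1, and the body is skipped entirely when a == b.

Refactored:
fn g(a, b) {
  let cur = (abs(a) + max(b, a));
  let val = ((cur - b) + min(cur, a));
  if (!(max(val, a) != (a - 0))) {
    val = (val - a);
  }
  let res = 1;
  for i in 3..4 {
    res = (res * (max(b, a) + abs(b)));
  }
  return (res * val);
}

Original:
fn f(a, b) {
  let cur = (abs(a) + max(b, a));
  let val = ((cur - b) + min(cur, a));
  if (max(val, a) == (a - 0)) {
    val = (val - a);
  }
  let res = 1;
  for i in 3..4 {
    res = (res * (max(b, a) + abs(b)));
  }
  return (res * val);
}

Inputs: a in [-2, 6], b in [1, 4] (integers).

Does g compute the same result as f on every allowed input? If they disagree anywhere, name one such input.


Reading the diff, among the changes: boolean connective usage differs; comparison usage differs.
Tracing a=2, b=2: f: cur := 4 | val := 4 | (max(val, a) == (a - 0)): false | res := 1 | iter i=3: | res := 4 | result 16 | g: cur := 4 | val := 4 | (!(max(val, a) != (a - 0))): false | res := 1 | iter i=3: | res := 4 | result 16 — matching result 16.
Checked all 36 inputs in the declared domain: the outputs agree on every one.
verdict: equivalent


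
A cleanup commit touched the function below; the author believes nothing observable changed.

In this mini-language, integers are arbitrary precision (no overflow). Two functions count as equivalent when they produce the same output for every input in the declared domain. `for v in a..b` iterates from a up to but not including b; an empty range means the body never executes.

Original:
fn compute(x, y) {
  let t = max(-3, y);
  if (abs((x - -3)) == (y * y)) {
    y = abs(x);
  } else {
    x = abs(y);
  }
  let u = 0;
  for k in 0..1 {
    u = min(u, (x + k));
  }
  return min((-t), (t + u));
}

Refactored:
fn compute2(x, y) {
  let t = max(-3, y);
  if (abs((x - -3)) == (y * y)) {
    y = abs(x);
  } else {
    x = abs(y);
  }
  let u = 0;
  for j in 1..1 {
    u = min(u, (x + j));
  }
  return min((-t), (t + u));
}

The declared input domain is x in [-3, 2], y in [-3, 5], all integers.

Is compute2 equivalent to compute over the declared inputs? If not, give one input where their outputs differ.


On input x=-3, y=0, compute returns -3 while compute2 returns 0.
verdict: not equivalent; witness: x=-3, y=0


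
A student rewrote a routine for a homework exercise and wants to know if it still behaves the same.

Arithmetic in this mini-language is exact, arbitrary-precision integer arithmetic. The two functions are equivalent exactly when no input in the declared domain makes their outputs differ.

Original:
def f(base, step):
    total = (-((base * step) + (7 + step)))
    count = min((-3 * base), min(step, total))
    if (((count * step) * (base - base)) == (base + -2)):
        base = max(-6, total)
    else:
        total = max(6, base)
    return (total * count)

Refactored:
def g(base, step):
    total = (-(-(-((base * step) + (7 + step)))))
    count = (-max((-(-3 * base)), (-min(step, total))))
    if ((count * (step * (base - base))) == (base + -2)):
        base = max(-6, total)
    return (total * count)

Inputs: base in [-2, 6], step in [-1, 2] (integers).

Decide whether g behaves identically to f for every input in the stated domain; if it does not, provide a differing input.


Not equivalent: base=-2, step=-1 separates them (-48 vs 64).
f: total = -8; count = -8; (((count * step) * (base - base)) == (base + -2)) -> false; total = 6; return -48
g: total = -8; count = -8; ((count * (step * (base - base))) == (base + -2)) -> false; return 64
verdict: not equivalent; witness: base=-2, step=-1


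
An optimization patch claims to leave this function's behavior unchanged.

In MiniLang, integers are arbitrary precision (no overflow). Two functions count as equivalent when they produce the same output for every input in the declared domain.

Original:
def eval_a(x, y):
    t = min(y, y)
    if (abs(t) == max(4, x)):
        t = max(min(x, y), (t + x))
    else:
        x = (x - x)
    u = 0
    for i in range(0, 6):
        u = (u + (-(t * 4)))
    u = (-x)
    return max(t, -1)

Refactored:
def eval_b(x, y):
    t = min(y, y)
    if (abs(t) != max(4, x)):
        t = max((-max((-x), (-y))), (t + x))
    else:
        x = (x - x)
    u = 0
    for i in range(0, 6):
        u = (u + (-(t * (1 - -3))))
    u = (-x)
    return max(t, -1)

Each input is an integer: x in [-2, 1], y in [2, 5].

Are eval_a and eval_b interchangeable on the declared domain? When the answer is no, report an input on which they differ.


On input x=-2, y=2, eval_a returns 2 while eval_b returns 0.
verdict: not equivalent; witness: x=-2, y=2


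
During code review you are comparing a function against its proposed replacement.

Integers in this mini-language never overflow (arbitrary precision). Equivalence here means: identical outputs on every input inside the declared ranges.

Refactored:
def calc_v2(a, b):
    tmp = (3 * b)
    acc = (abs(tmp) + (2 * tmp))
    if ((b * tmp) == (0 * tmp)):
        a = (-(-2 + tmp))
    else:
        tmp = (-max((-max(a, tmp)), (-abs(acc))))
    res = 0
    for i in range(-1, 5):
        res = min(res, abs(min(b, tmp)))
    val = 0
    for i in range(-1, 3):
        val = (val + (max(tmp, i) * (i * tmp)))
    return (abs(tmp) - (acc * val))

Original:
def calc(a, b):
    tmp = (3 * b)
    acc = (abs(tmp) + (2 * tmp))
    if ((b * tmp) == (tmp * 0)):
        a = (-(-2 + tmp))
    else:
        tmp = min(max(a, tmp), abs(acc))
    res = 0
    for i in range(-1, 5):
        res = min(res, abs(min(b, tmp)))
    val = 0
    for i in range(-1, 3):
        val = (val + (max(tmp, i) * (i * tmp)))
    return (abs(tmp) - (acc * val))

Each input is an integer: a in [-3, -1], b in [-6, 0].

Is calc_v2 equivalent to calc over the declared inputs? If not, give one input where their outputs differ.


Reading the diff, among the changes: min/max/abs usage differs.
Tracing a=-1, b=-5: calc: tmp = -15; acc = -15; ((b * tmp) == (tmp * 0)) -> false; tmp = -1; res = 0; [i=-1]; res = 0; [i=0]; res = 0; [i=1]; res = 0; [i=2]; res = 0; [i=3]; res = 0; [i=4]; res = 0; val = 0; [i=-1]; val = -1; [i=0]; val = -1; [i=1]; val = -2; [i=2]; val = -6; return -89 | calc_v2: tmp = -15; acc = -15; ((b * tmp) == (0 * tmp)) -> false; tmp = -1; res = 0; [i=-1]; res = 0; [i=0]; res = 0; [i=1]; res = 0; [i=2]; res = 0; [i=3]; res = 0; [i=4]; res = 0; val = 0; [i=-1]; val = -1; [i=0]; val = -1; [i=1]; val = -2; [i=2]; val = -6; return -89 — matching result -89.
Sweeping the whole domain (21 inputs) finds no disagreement.
verdict: equivalent


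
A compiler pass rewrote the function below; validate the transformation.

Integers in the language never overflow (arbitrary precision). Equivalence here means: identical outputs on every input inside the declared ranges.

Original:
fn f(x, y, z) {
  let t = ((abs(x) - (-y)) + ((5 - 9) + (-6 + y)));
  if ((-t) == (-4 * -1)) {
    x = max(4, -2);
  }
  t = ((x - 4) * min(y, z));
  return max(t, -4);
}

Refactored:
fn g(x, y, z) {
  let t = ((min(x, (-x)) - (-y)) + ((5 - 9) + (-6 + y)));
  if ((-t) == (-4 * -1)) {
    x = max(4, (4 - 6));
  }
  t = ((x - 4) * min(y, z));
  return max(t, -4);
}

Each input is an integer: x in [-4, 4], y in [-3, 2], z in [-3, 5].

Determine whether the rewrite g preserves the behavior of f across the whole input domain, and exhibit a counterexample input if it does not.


The rewrite breaks on x=-4, y=1, z=-3, where the results are 0 and 24.
f: t=-4, then ((-t) == (-4 * -1)) is true, then x=4, then t=0, then returns 0
g: t=-12, then ((-t) == (-4 * -1)) is false, then t=24, then returns 24
verdict: not equivalent; witness: x=-4, y=1, z=-3


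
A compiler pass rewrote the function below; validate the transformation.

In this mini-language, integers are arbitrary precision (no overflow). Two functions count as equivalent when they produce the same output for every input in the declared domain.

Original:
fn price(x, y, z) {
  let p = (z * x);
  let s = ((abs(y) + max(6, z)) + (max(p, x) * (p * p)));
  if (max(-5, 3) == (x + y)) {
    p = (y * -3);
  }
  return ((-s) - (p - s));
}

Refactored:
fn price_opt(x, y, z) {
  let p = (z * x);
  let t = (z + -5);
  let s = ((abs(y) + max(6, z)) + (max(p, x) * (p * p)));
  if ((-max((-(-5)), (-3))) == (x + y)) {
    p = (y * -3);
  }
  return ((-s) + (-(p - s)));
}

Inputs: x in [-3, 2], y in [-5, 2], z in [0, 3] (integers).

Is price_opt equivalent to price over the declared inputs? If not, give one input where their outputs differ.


On input x=-3, y=-2, z=0, price returns 0 while price_opt returns -6.
verdict: not equivalent; witness: x=-3, y=-2, z=0


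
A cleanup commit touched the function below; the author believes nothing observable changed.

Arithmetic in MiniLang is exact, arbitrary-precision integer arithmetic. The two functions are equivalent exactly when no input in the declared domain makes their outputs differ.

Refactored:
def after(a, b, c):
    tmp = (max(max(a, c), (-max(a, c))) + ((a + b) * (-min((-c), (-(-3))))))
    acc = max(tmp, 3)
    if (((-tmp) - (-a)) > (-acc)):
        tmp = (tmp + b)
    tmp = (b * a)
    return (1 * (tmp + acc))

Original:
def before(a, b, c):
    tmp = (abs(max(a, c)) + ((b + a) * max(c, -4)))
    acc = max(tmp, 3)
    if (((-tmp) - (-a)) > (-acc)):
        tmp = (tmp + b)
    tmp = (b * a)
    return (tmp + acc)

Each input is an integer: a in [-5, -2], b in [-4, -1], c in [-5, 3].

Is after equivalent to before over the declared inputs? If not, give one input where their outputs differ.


There is a counterexample at a=-5, b=-4, c=-5: 61 on one side, 52 on the other.
before: tmp becomes 41; next acc becomes 41; next (((-tmp) - (-a)) > (-acc)) evaluates to false; next tmp becomes 20; next final value 61
after: tmp becomes 32; next acc becomes 32; next (((-tmp) - (-a)) > (-acc)) evaluates to false; next tmp becomes 20; next final value 52
verdict: not equivalent; witness: a=-5, b=-4, c=-5


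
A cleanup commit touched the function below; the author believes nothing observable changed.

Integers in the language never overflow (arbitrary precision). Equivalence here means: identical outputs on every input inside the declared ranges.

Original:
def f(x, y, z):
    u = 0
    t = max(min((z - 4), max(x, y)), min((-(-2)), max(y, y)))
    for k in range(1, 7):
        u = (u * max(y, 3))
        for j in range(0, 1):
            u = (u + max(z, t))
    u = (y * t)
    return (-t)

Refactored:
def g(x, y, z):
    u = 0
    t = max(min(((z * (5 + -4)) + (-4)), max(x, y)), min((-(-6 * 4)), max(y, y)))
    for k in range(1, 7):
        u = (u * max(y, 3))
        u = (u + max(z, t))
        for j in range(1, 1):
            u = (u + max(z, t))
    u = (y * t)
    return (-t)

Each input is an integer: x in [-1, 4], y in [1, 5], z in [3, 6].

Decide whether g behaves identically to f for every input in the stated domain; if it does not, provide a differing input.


Evaluate both at x=-1, y=3, z=3.
f: u := 0 | t := 2 | iter k=1: | u := 0 | iter j=0: | u := 3 | iter k=2: | u := 9 | iter j=0: | u := 12 | iter k=3: | u := 36 | iter j=0: | u := 39 | iter k=4: | u := 117 | iter j=0: | u := 120 | iter k=5: | u := 360 | iter j=0: | u := 363 | iter k=6: | u := 1089 | iter j=0: | u := 1092 | u := 6 | result -2
g: u := 0 | t := 3 | iter k=1: | u := 0 | u := 3 | loop over j: empty range | iter k=2: | u := 9 | u := 12 | loop over j: empty range | iter k=3: | u := 36 | u := 39 | loop over j: empty range | iter k=4: | u := 117 | u := 120 | loop over j: empty range | iter k=5: | u := 360 | u := 363 | loop over j: empty range | iter k=6: | u := 1089 | u := 1092 | loop over j: empty range | u := 9 | result -3
-2 against -3: the behavior changed.
verdict: not equivalent; witness: x=-1, y=3, z=3


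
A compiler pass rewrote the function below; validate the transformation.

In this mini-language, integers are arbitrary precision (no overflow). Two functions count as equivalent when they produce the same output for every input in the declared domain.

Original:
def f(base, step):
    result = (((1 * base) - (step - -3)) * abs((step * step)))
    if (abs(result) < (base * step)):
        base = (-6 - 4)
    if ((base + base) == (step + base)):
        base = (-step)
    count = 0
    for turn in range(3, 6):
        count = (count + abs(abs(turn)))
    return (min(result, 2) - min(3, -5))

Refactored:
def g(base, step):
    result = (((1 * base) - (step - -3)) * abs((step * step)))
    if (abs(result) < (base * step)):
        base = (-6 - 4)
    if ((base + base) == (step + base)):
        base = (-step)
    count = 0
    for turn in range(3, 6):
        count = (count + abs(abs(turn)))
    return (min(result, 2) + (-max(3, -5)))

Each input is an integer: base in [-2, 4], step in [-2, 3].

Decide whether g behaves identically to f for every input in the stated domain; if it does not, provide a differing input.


These are not equivalent — on base=-2, step=-2 the outputs split (-7 vs -15).
f: result := -12 | (abs(result) < (base * step)): false | ((base + base) == (step + base)): true | base := 2 | count := 0 | iter turn=3: | count := 3 | iter turn=4: | count := 7 | iter turn=5: | count := 12 | result -7
g: result := -12 | (abs(result) < (base * step)): false | ((base + base) == (step + base)): true | base := 2 | count := 0 | iter turn=3: | count := 3 | iter turn=4: | count := 7 | iter turn=5: | count := 12 | result -15
verdict: not equivalent; witness: base=-2, step=-2


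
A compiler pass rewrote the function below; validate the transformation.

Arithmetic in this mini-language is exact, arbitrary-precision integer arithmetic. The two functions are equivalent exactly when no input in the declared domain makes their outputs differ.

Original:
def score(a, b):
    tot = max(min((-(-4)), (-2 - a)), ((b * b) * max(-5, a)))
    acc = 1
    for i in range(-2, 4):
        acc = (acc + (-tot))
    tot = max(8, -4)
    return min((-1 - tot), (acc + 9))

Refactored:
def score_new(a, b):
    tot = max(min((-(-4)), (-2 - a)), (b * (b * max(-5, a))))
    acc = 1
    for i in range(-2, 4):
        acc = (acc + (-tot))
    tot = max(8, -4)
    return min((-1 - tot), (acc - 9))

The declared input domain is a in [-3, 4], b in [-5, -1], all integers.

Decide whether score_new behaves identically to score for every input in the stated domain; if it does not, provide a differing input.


a=-3, b=-5 yields -9 from score but -14 from score_new.
verdict: not equivalent; witness: a=-3, b=-5


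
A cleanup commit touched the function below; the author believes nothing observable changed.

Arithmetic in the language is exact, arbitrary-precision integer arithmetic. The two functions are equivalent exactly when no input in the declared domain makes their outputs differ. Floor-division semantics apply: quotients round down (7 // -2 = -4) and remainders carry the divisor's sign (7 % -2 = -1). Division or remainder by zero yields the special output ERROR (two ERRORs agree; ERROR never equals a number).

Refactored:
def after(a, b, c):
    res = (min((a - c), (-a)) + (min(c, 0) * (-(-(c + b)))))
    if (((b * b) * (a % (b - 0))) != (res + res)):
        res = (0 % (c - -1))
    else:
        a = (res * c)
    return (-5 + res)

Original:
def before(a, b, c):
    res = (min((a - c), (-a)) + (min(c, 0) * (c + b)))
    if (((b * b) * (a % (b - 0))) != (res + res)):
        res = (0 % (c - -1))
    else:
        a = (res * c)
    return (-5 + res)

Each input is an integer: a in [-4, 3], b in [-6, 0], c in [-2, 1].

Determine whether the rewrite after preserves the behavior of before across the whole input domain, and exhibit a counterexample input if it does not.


Although same computation, different form, 224/224 inputs agree.
verdict: equivalent


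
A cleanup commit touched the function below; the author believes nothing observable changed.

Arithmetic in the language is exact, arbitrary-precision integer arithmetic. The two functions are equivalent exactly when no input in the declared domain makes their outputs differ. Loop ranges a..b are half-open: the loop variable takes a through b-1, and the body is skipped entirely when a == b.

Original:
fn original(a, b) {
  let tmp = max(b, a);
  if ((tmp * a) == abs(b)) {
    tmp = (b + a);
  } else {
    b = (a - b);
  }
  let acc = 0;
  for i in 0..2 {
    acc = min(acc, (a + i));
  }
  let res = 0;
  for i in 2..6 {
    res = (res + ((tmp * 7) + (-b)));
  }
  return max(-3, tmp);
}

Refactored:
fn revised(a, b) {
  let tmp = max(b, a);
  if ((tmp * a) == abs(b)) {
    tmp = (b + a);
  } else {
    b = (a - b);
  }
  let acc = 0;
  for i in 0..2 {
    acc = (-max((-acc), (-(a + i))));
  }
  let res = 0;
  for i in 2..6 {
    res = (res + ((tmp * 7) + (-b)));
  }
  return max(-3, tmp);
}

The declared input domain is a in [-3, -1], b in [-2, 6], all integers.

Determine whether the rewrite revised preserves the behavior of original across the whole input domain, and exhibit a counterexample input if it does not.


Equivalent — the differences include min/max/abs usage differs, yet no declared input distinguishes the two.
Tracing a=-3, b=-1: original: tmp=-1, then ((tmp * a) == abs(b)) is false, then b=-2, then acc=0, then (i=0), then acc=-3, then (i=1), then acc=-3, then res=0, then (i=2), then res=-5, then (i=3), then res=-10, then (i=4), then res=-15, then (i=5), then res=-20, then returns -1 | revised: tmp=-1, then ((tmp * a) == abs(b)) is false, then b=-2, then acc=0, then (i=0), then acc=-3, then (i=1), then acc=-3, then res=0, then (i=2), then res=-5, then (i=3), then res=-10, then (i=4), then res=-15, then (i=5), then res=-20, then returns -1 — matching result -1.
Sweeping the whole domain (27 inputs) finds no disagreement.
verdict: equivalent


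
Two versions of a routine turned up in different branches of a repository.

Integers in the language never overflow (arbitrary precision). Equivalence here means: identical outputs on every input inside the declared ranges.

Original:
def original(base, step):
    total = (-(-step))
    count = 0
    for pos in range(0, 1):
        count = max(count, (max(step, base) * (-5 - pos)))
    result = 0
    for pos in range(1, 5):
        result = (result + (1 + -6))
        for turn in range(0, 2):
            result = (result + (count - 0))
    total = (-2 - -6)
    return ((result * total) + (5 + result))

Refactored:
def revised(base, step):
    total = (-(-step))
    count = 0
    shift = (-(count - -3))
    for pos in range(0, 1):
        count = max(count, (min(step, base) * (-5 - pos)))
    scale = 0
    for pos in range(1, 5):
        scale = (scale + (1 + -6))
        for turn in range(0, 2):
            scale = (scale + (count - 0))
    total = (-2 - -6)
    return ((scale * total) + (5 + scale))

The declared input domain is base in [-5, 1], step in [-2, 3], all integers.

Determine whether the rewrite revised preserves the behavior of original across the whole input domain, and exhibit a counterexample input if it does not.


The rewrite breaks on base=-5, step=-2, where the results are 305 and 905.
original: total becomes -2; next count becomes 0; next at pos=0:; next count becomes 10; next result becomes 0; next at pos=1:; next result becomes -5; next at turn=0:; next result becomes 5; next at turn=1:; next result becomes 15; next at pos=2:; next result becomes 10; next at turn=0:; next result becomes 20; next at turn=1:; next result becomes 30; next at pos=3:; next result becomes 25; next at turn=0:; next result becomes 35; next at turn=1:; next result becomes 45; next at pos=4:; next result becomes 40; next at turn=0:; next result becomes 50; next at turn=1:; next result becomes 60; next total becomes 4; next final value 305
revised: total becomes -2; next count becomes 0; next shift becomes -3; next at pos=0:; next count becomes 25; next scale becomes 0; next at pos=1:; next scale becomes -5; next at turn=0:; next scale becomes 20; next at turn=1:; next scale becomes 45; next at pos=2:; next scale becomes 40; next at turn=0:; next scale becomes 65; next at turn=1:; next scale becomes 90; next at pos=3:; next scale becomes 85; next at turn=0:; next scale becomes 110; next at turn=1:; next scale becomes 135; next at pos=4:; next scale becomes 130; next at turn=0:; next scale becomes 155; next at turn=1:; next scale becomes 180; next total becomes 4; next final value 905
verdict: not equivalent; witness: base=-5, step=-2


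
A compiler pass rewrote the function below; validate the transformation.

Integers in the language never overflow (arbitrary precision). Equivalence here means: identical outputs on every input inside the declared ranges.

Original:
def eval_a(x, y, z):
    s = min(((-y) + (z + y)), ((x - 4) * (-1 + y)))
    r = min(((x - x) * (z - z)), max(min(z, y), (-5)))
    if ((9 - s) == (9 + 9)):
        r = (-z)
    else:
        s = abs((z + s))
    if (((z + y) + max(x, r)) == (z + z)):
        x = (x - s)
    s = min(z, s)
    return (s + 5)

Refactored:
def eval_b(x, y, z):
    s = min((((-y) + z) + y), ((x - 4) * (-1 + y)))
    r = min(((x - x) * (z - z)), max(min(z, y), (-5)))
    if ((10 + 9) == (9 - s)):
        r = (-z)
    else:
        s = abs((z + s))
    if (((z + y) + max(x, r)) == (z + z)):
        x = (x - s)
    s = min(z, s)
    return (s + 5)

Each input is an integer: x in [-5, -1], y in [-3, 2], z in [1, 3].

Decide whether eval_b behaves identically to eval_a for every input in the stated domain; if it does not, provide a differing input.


Input x=-5, y=2, z=1: -4 from eval_a versus 6 from eval_b.
verdict: not equivalent; witness: x=-5, y=2, z=1


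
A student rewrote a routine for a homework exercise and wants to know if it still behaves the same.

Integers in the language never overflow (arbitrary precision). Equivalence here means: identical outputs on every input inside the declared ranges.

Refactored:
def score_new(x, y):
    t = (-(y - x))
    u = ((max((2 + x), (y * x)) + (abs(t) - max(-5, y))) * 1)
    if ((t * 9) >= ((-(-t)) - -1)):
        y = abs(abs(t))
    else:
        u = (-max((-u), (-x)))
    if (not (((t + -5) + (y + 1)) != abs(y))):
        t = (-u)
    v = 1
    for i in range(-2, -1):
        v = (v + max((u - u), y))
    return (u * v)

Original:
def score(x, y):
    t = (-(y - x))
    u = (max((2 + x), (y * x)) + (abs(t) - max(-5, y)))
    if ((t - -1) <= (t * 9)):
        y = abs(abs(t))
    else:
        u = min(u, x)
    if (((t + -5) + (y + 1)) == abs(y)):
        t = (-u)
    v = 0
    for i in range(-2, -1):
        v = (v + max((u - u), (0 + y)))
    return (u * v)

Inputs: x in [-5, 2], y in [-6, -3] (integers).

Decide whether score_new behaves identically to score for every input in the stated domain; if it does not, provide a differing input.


There is a counterexample at x=-5, y=-6: 36 on one side, 72 on the other.
score: t = 1; u = 36; ((t - -1) <= (t * 9)) -> true; y = 1; (((t + -5) + (y + 1)) == abs(y)) -> false; v = 0; [i=-2]; v = 1; return 36
score_new: t = 1; u = 36; ((t * 9) >= ((-(-t)) - -1)) -> true; y = 1; (not (((t + -5) + (y + 1)) != abs(y))) -> false; v = 1; [i=-2]; v = 2; return 72
verdict: not equivalent; witness: x=-5, y=-6


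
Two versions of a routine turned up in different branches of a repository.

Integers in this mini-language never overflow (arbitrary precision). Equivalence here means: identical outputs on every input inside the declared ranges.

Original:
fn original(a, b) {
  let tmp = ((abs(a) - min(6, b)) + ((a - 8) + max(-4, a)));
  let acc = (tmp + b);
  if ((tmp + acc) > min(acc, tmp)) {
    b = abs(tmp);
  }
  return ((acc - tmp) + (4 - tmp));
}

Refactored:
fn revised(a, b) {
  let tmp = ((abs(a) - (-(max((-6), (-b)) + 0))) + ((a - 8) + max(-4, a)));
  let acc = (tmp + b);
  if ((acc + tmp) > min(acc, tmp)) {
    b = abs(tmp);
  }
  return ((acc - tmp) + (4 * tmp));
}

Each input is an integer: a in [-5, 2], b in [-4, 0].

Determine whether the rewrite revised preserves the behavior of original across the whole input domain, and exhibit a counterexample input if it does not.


The rewrite breaks on a=-5, b=-4, where the results are 8 and -36.
original: tmp=-8, then acc=-12, then ((tmp + acc) > min(acc, tmp)) is false, then returns 8
revised: tmp=-8, then acc=-12, then ((acc + tmp) > min(acc, tmp)) is false, then returns -36
verdict: not equivalent; witness: a=-5, b=-4


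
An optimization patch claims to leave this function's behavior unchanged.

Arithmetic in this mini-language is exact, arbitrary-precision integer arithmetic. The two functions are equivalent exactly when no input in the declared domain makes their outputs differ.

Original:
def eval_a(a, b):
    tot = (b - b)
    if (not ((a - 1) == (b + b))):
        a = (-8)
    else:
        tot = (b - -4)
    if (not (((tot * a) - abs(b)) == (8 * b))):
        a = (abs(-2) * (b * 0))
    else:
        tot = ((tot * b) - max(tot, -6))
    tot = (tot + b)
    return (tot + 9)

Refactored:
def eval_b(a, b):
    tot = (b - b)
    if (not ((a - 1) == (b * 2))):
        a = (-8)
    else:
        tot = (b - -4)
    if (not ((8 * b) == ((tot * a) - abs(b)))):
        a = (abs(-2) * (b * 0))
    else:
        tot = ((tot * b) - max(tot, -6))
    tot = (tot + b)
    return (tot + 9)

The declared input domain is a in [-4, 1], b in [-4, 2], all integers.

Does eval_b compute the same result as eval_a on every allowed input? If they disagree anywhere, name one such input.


Side by side, the visible changes include: constant usage differs; and arithmetic usage differs.
Spot check at a=-2, b=-2 — eval_a: tot = 0; (not ((a - 1) == (b + b))) -> true; a = -8; (not (((tot * a) - abs(b)) == (8 * b))) -> true; a = 0; tot = -2; return 7. eval_b: tot = 0; (not ((a - 1) == (b * 2))) -> true; a = -8; (not ((8 * b) == ((tot * a) - abs(b)))) -> true; a = 0; tot = -2; return 7. Both give 7.
Every one of the 42 inputs gives matching results.
verdict: equivalent


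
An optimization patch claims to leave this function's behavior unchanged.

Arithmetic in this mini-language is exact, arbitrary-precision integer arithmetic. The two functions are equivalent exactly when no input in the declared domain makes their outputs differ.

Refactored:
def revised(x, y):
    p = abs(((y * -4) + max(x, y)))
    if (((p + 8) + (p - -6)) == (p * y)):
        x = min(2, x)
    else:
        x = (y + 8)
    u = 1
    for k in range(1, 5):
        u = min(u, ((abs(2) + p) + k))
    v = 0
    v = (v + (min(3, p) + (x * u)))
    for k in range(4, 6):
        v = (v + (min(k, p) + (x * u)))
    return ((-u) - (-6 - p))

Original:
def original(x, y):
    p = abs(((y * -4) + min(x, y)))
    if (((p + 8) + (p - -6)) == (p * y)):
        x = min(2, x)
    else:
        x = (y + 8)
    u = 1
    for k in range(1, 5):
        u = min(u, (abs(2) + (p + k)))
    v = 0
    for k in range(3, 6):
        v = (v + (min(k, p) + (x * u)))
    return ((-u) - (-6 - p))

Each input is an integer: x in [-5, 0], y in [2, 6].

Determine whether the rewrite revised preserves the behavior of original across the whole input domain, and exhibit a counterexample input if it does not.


Input x=-5, y=2: 18 from original versus 11 from revised.
verdict: not equivalent; witness: x=-5, y=2


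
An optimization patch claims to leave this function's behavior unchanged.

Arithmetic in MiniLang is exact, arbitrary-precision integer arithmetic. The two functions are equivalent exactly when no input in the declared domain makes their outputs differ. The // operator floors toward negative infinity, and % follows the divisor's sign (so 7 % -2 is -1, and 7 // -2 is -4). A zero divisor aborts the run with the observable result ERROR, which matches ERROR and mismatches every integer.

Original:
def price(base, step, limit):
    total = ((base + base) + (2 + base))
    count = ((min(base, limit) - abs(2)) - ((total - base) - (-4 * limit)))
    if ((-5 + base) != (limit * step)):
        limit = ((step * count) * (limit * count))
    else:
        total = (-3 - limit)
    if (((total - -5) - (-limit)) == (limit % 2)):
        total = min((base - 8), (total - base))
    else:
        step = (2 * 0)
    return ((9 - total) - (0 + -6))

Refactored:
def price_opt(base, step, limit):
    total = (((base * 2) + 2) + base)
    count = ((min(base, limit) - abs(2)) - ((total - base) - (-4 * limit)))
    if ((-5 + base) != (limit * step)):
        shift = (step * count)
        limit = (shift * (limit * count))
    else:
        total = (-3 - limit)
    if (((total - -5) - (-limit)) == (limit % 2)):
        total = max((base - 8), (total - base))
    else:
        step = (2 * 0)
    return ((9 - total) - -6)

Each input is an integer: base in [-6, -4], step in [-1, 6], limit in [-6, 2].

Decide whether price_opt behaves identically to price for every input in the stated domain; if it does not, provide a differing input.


Evaluate both at base=-5, step=1, limit=1.
price: total=-13, then count=-3, then ((-5 + base) != (limit * step)) is true, then limit=9, then (((total - -5) - (-limit)) == (limit % 2)) is true, then total=-13, then returns 28
price_opt: total=-13, then count=-3, then ((-5 + base) != (limit * step)) is true, then shift=-3, then limit=9, then (((total - -5) - (-limit)) == (limit % 2)) is true, then total=-8, then returns 23
28 != 23, so the rewrite changes behavior.
verdict: not equivalent; witness: base=-5, step=1, limit=1
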